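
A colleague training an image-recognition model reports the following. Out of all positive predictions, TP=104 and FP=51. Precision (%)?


Precision = TP/(TP+FP)
= 104/(104+51)
= 104/155 = 67.1%

67.1%


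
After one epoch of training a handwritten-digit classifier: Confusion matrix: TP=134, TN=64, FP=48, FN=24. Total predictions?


Total = TP + TN + FP + FN
= 134 + 64 + 48 + 24
= 270
(Predicted positive: 182, predicted negative: 88)

270


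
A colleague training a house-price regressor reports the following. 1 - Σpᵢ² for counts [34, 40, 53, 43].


Probabilities: [34/170, 40/170, 53/170, 43/170] ≈ [0.2, 0.2353, 0.3118, 0.2529]
Σpᵢ² = (1156 + 1600 + 2809 + 1849)/170² = 7414/28900
Gini = 1 - Σpᵢ² = 1 - 7414/28900 = 0.7435

0.7435


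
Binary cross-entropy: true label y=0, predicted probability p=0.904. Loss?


BCE = -[y·ln(p) + (1-y)·ln(1-p)]
= -0 - 1·ln(1-0.904)
= -ln(0.096) = 2.3434

2.3434


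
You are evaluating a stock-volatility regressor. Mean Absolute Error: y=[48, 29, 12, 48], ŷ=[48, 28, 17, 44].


Absolute errors: |48-48|=0, |29-28|=1, |12-17|=5, |48-44|=4
Sum = 10
MAE = 10/4 = 5/2

5/2


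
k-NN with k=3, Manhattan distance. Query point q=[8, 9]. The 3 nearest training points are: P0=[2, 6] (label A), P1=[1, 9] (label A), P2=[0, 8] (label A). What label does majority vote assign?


d(q,P0) = 9  (label A)
d(q,P1) = 7  (label A)
d(q,P2) = 9  (label A)
Votes: A=3, B=0
Majority → A

A


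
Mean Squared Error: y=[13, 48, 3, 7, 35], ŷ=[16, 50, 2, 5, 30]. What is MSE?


Squared errors: (13-16)²=9, (48-50)²=4, (3-2)²=1, (7-5)²=4, (35-30)²=25
Sum = 43
MSE = 43/5 = 43/5

43/5


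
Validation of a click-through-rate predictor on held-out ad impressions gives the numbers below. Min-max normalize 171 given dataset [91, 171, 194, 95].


min=91, max=194
(171-91)/(194-91) = 80/103 = 0.7767

0.7767


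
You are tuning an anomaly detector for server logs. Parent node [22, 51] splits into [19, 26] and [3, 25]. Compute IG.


Parent = [22, 51], H_parent = 0.883
H_left = 0.9825 (n=45), H_right = 0.4912 (n=28)
H_children = (45/73)·0.9825 + (28/73)·0.4912 = 0.7941
IG = 0.883 - 0.7941 = 0.0889

0.0889


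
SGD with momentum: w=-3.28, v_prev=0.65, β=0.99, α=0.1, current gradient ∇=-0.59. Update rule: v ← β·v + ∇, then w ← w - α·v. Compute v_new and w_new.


v_new = 0.99·0.65 - 0.59 = 0.6435 - 0.59 = 0.0535
w_new = -3.28 - 0.1·0.0535 = -3.28 - 0.00535 = -3.28535

v_new=0.0535, w_new=-3.28535


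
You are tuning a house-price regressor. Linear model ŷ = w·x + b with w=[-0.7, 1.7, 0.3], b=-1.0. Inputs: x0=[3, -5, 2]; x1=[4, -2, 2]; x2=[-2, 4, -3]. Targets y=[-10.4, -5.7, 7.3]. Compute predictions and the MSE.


ŷ0 = (-0.7)·(3) + (1.7)·(-5) + (0.3)·(2) - 1.0 = -11.0
ŷ1 = (-0.7)·(4) + (1.7)·(-2) + (0.3)·(2) - 1.0 = -6.6
ŷ2 = (-0.7)·(-2) + (1.7)·(4) + (0.3)·(-3) - 1.0 = 6.3
errors² = [0.36, 0.81, 1.0]
MSE = 2.1700/3 = 0.7233

0.7233


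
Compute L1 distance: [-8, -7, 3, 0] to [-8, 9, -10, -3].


d = |-8+ 8| + |-7-9| + |3+ 10| + |0+ 3|
  = 0 + 16 + 13 + 3
  = 32

32


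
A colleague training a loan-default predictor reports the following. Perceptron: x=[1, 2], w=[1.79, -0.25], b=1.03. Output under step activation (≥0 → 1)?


z = (1)·(1.79) + (2)·(-0.25) + 1.03
  = 2.32
step(z) = 1 (z≥0)

1


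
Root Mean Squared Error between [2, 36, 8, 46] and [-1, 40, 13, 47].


MSE = 51/4 = 12.75
RMSE = √(51/4) = 3.5707

3.5707


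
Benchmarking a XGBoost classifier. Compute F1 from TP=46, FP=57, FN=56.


Precision = 46/103 = 0.4466
Recall = 46/102 = 0.451
F1 = 2·P·R/(P+R) = 2·TP/(2·TP+FP+FN) = 92/(92+57+56) = 92/205 = 0.4488

0.4488


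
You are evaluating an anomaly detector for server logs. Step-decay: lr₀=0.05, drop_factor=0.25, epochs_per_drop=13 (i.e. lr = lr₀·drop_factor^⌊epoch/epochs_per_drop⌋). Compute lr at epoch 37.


n_drops = ⌊37/13⌋ = 2
lr = 0.05·0.25^2 = 0.05·0.0625 = 0.003125

0.003125


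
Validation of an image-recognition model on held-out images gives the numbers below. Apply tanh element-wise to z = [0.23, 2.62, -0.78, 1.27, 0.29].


tanh(0.23) = 0.226
tanh(2.62) = 0.9895
tanh(-0.78) = -0.6527
tanh(1.27) = 0.8538
tanh(0.29) = 0.2821
result = [0.226, 0.9895, -0.6527, 0.8538, 0.2821]

[0.226, 0.9895, -0.6527, 0.8538, 0.2821]


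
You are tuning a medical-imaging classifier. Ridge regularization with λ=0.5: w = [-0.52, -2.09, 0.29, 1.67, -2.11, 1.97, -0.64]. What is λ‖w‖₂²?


‖w‖₂² = (-0.52)² + (-2.09)² + (0.29)² + (1.67)² + (-2.11)² + (1.97)² + (-0.64)²
     = 0.2704 + 4.3681 + 0.0841 + 2.7889 + 4.4521 + 3.8809 + 0.4096
     = 16.2541
λ·‖w‖₂² = 0.5·16.2541 = 8.12705

8.12705


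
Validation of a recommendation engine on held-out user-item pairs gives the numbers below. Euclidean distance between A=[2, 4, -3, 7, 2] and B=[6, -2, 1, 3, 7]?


d = √((2-6)² + (4+ 2)² + (-3-1)² + (7-3)² + (2-7)²)
  = √(16 + 36 + 16 + 16 + 25)
  = √109 = 10.4403

10.4403


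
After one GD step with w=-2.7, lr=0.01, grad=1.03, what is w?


w_new = w - α·∇
= -2.7 - 0.01·1.03
= -2.7 - 0.0103
= -2.7103

-2.7103


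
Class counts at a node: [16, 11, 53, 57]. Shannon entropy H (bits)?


Probabilities: [16/137, 11/137, 53/137, 57/137] ≈ [0.1168, 0.0803, 0.3869, 0.4161]
H = -((16/137)·log₂(16/137) + (11/137)·log₂(11/137) + (53/137)·log₂(53/137) + (57/137)·log₂(57/137))
  = 1.7104 bits

1.7104 bits


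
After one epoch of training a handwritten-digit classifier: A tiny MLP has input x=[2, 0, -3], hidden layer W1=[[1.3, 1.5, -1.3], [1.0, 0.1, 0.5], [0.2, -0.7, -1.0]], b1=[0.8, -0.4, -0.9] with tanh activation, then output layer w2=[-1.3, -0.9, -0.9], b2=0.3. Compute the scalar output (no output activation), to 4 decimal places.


z1[0] = (1.3)·(2) + (1.5)·(0) + (-1.3)·(-3) + 0.8 = 7.3
z1[1] = (1.0)·(2) + (0.1)·(0) + (0.5)·(-3) - 0.4 = 0.1
z1[2] = (0.2)·(2) + (-0.7)·(0) + (-1.0)·(-3) - 0.9 = 2.5
h = tanh(z1) = [1.0, 0.0997, 0.9866]
output = (-1.3)·(1.0) + (-0.9)·(0.0997) + (-0.9)·(0.9866) + 0.3 = -1.9777

-1.9777


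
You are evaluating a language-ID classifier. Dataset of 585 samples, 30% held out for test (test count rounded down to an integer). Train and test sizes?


Test = ⌊585·30/100⌋ = 175
Train = 585 - 175 = 410

Train: 410, Test: 175


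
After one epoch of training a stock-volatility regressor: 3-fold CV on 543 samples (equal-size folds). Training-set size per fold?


Fold size = 543/3 = 181
Training per fold = 543 - 181 = 362

362


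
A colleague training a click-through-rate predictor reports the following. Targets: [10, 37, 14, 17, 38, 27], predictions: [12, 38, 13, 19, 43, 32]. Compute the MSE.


Squared errors: (10-12)²=4, (37-38)²=1, (14-13)²=1, (17-19)²=4, (38-43)²=25, (27-32)²=25
Sum = 60
MSE = 60/6 = 10

10


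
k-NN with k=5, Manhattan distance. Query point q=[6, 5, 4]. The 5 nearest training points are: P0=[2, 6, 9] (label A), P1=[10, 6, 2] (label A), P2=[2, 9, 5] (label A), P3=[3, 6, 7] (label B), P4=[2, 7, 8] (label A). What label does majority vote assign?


d(q,P0) = 10  (label A)
d(q,P1) = 7  (label A)
d(q,P2) = 9  (label A)
d(q,P3) = 7  (label B)
d(q,P4) = 10  (label A)
Votes: A=4, B=1
Majority → A

A


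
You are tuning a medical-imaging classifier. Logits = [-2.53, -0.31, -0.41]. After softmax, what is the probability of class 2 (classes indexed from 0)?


Exponentials: e^-2.53=0.0797, e^-0.31=0.7334, e^-0.41=0.6637
Sum = 1.4768
Softmax = [0.0539, 0.4967, 0.4494]
p[2] = 0.6637/1.4768 = 0.4494

0.4494


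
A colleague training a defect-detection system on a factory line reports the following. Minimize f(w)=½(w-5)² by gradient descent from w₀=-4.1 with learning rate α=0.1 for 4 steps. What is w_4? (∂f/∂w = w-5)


step 1: grad = -4.1-5 = -9.1; w = -4.1 - 0.1·(-9.1) = -3.19
step 2: grad = -3.19-5 = -8.19; w = -3.19 - 0.1·(-8.19) = -2.371
step 3: grad = -2.371-5 = -7.371; w = -2.371 - 0.1·(-7.371) = -1.6339
step 4: grad = -1.6339-5 = -6.6339; w = -1.6339 - 0.1·(-6.6339) = -0.97051

-0.97051


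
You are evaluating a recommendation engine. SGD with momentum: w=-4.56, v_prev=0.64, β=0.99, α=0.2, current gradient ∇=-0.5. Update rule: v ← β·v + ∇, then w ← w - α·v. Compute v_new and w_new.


v_new = 0.99·0.64 - 0.5 = 0.6336 - 0.5 = 0.1336
w_new = -4.56 - 0.2·0.1336 = -4.56 - 0.02672 = -4.58672

v_new=0.1336, w_new=-4.58672


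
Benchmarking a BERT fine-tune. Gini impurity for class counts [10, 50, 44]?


Probabilities: [10/104, 50/104, 44/104] ≈ [0.0962, 0.4808, 0.4231]
Σpᵢ² = (100 + 2500 + 1936)/104² = 4536/10816
Gini = 1 - Σpᵢ² = 1 - 4536/10816 = 0.5806

0.5806


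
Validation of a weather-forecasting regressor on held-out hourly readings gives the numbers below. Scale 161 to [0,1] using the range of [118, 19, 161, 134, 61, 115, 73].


min=19, max=161
(161-19)/(161-19) = 142/142 = 1.0

1.0


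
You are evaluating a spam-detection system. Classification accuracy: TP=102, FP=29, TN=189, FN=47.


Accuracy = (TP+TN)/(TP+TN+FP+FN)
= (102+189)/(367)
= 291/367 = 79.29%

79.29%


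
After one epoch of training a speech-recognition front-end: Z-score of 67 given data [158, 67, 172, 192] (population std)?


μ = 147.25, σ = 47.882
z = (67 - 147.25)/47.882 = -1.676

-1.676


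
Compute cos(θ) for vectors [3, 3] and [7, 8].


A·B = 3·7 + 3·8 = 45
‖A‖ = √18 = 4.2426, ‖B‖ = √113 = 10.6301
cos = 45/(√18·√113) = 45/√2034 = 0.9978

0.9978


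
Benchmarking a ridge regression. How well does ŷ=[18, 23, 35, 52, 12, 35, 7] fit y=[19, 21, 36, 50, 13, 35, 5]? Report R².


ȳ = 25.5714
SS_res = Σ(y-ŷ)² = 15
SS_tot = Σ(y-ȳ)² = 1439.71
R² = 1 - SS_res/SS_tot = 1 - 0.0104 = 0.9896

0.9896


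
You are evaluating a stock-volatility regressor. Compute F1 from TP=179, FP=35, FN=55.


Precision = 179/214 = 0.8364
Recall = 179/234 = 0.765
F1 = 2·P·R/(P+R) = 2·TP/(2·TP+FP+FN) = 358/(358+35+55) = 358/448 = 0.7991

0.7991


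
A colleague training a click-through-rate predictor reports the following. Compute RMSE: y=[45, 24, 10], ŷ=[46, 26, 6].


MSE = 21/3 = 7
RMSE = √(21/3) = 2.6458

2.6458


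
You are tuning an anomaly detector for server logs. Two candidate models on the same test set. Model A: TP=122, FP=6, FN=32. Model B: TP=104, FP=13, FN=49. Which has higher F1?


Model A: P=122/128=0.9531, R=122/154=0.7922, F1=2PR/(P+R)=2TP/(2TP+FP+FN)=244/282=0.8652
Model B: P=104/117=0.8889, R=104/153=0.6797, F1=2PR/(P+R)=2TP/(2TP+FP+FN)=208/270=0.7704
0.8652 > 0.7704 → Model A

Model A


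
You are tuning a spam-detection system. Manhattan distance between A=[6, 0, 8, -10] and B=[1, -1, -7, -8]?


d = |6-1| + |0+ 1| + |8+ 7| + |-10+ 8|
  = 5 + 1 + 15 + 2
  = 23

23


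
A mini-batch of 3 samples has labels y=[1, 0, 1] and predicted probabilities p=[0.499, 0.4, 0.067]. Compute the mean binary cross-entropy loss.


L[0] = -ln(0.499) = 0.6951
L[1] = -ln(1-0.4) = -ln(0.6) = 0.5108
L[2] = -ln(0.067) = 2.7031
mean = (0.6951 + 0.5108 + 2.7031)/3 = 1.303

1.303


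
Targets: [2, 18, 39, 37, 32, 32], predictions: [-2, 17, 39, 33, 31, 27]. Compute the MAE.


Absolute errors: |2+ 2|=4, |18-17|=1, |39-39|=0, |37-33|=4, |32-31|=1, |32-27|=5
Sum = 15
MAE = 15/6 = 5/2

5/2


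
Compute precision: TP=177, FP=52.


Precision = TP/(TP+FP)
= 177/(177+52)
= 177/229 = 77.29%

77.29%


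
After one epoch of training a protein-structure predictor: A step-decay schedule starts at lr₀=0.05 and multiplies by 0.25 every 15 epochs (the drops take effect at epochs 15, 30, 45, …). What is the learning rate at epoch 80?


n_drops = ⌊80/15⌋ = 5
lr = 0.05·0.25^5 = 0.05·0.0009765625 = 0.000048828125

0.000048828125


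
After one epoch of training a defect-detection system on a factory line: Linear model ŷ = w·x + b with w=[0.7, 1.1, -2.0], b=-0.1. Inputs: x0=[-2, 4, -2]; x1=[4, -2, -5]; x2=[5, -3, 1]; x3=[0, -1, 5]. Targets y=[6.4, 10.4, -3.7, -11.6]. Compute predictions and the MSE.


ŷ0 = (0.7)·(-2) + (1.1)·(4) + (-2.0)·(-2) - 0.1 = 6.9
ŷ1 = (0.7)·(4) + (1.1)·(-2) + (-2.0)·(-5) - 0.1 = 10.5
ŷ2 = (0.7)·(5) + (1.1)·(-3) + (-2.0)·(1) - 0.1 = -1.9
ŷ3 = (0.7)·(0) + (1.1)·(-1) + (-2.0)·(5) - 0.1 = -11.2
errors² = [0.25, 0.01, 3.24, 0.16]
MSE = 3.6600/4 = 0.915

0.915


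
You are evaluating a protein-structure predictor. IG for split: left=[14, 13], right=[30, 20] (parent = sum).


Parent = [44, 33], H_parent = 0.9852
H_left = 0.999 (n=27), H_right = 0.971 (n=50)
H_children = (27/77)·0.999 + (50/77)·0.971 = 0.9808
IG = 0.9852 - 0.9808 = 0.0044

0.0044


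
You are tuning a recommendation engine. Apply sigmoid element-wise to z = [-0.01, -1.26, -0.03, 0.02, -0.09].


σ(-0.01) = 1/(1+e^0.01) = 0.4975
σ(-1.26) = 1/(1+e^1.26) = 0.221
σ(-0.03) = 1/(1+e^0.03) = 0.4925
σ(0.02) = 1/(1+e^-0.02) = 0.505
σ(-0.09) = 1/(1+e^0.09) = 0.4775
result = [0.4975, 0.221, 0.4925, 0.505, 0.4775]

[0.4975, 0.221, 0.4925, 0.505, 0.4775]


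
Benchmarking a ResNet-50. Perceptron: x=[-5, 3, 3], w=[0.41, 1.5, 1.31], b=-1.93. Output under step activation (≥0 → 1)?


z = (-5)·(0.41) + (3)·(1.5) + (3)·(1.31) - 1.93
  = 4.45
step(z) = 1 (z≥0)

1


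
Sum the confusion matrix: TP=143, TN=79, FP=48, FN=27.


Total = TP + TN + FP + FN
= 143 + 79 + 48 + 27
= 297
(Predicted positive: 191, predicted negative: 106)

297


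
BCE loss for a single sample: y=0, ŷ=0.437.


BCE = -[y·ln(p) + (1-y)·ln(1-p)]
= -0 - 1·ln(1-0.437)
= -ln(0.563) = 0.5745

0.5745


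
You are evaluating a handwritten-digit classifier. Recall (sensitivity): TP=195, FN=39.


Recall = TP/(TP+FN)
= 195/(195+39)
= 195/234 = 83.33%

83.33%


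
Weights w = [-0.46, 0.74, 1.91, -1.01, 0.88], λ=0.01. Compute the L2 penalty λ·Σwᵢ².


‖w‖₂² = (-0.46)² + (0.74)² + (1.91)² + (-1.01)² + (0.88)²
     = 0.2116 + 0.5476 + 3.6481 + 1.0201 + 0.7744
     = 6.2018
λ·‖w‖₂² = 0.01·6.2018 = 0.062018

0.062018


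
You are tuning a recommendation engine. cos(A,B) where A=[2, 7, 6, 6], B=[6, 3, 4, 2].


A·B = 2·6 + 7·3 + 6·4 + 6·2 = 69
‖A‖ = √125 = 11.1803, ‖B‖ = √65 = 8.0623
cos = 69/(√125·√65) = 69/√8125 = 0.7655

0.7655


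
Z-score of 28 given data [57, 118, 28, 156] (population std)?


μ = 89.75, σ = 50.1815
z = (28 - 89.75)/50.1815 = -1.2305

-1.2305


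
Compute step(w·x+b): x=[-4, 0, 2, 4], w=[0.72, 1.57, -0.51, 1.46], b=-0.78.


z = (-4)·(0.72) + (0)·(1.57) + (2)·(-0.51) + (4)·(1.46) - 0.78
  = 1.16
step(z) = 1 (z≥0)

1


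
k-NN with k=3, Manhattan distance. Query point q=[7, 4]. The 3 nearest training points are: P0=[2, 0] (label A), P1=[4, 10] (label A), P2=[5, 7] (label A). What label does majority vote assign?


d(q,P0) = 9  (label A)
d(q,P1) = 9  (label A)
d(q,P2) = 5  (label A)
Votes: A=3, B=0
Majority → A

A


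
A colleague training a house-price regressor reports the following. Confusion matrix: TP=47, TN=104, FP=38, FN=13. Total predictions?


Total = TP + TN + FP + FN
= 47 + 104 + 38 + 13
= 202
(Predicted positive: 85, predicted negative: 117)

202


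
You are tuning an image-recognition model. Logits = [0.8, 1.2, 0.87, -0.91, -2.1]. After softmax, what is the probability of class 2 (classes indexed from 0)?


Exponentials: e^0.8=2.2255, e^1.2=3.3201, e^0.87=2.3869, e^-0.91=0.4025, e^-2.1=0.1225
Sum = 8.4575
Softmax = [0.2631, 0.3926, 0.2822, 0.0476, 0.0145]
p[2] = 2.3869/8.4575 = 0.2822

0.2822


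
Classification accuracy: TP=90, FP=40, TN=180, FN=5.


Accuracy = (TP+TN)/(TP+TN+FP+FN)
= (90+180)/(315)
= 270/315 = 85.71%

85.71%


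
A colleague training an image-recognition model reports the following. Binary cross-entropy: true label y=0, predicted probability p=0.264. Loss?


BCE = -[y·ln(p) + (1-y)·ln(1-p)]
= -0 - 1·ln(1-0.264)
= -ln(0.736) = 0.3065

0.3065


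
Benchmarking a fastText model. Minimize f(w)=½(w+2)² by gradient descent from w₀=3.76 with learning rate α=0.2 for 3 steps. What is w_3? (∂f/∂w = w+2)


step 1: grad = 3.76+2 = 5.76; w = 3.76 - 0.2·(5.76) = 2.608
step 2: grad = 2.608+2 = 4.608; w = 2.608 - 0.2·(4.608) = 1.6864
step 3: grad = 1.6864+2 = 3.6864; w = 1.6864 - 0.2·(3.6864) = 0.94912

0.94912


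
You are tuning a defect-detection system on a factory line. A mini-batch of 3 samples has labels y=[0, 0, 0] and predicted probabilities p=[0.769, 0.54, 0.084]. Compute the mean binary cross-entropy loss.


L[0] = -ln(1-0.769) = -ln(0.231) = 1.4653
L[1] = -ln(1-0.54) = -ln(0.46) = 0.7765
L[2] = -ln(1-0.084) = -ln(0.916) = 0.0877
mean = (1.4653 + 0.7765 + 0.0877)/3 = 0.7765

0.7765


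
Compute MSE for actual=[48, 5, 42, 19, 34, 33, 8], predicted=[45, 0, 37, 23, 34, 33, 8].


Squared errors: (48-45)²=9, (5-0)²=25, (42-37)²=25, (19-23)²=16, (34-34)²=0, (33-33)²=0, (8-8)²=0
Sum = 75
MSE = 75/7 = 75/7

75/7


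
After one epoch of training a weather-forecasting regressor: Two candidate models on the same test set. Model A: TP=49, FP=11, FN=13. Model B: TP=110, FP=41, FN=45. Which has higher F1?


Model A: P=49/60=0.8167, R=49/62=0.7903, F1=2PR/(P+R)=2TP/(2TP+FP+FN)=98/122=0.8033
Model B: P=110/151=0.7285, R=110/155=0.7097, F1=2PR/(P+R)=2TP/(2TP+FP+FN)=220/306=0.719
0.8033 > 0.719 → Model A

Model A


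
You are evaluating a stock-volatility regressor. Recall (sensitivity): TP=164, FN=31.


Recall = TP/(TP+FN)
= 164/(164+31)
= 164/195 = 84.1%

84.1%


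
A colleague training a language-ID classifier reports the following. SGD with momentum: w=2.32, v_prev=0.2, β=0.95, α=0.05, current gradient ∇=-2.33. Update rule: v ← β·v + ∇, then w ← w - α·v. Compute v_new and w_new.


v_new = 0.95·0.2 - 2.33 = 0.19 - 2.33 = -2.14
w_new = 2.32 - 0.05·-2.14 = 2.32 + 0.107 = 2.427

v_new=-2.14, w_new=2.427


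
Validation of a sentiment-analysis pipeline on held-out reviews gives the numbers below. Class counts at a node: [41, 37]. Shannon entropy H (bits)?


Probabilities: [41/78, 37/78] ≈ [0.5256, 0.4744]
H = -((41/78)·log₂(41/78) + (37/78)·log₂(37/78))
  = 0.9981 bits

0.9981 bits


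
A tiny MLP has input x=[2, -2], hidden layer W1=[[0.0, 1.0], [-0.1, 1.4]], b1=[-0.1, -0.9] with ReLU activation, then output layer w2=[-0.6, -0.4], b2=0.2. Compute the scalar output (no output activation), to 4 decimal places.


z1[0] = (0.0)·(2) + (1.0)·(-2) - 0.1 = -2.1
z1[1] = (-0.1)·(2) + (1.4)·(-2) - 0.9 = -3.9
h = ReLU(z1) = [0.0, 0.0]
output = (-0.6)·(0.0) + (-0.4)·(0.0) + 0.2 = 0.2

0.2


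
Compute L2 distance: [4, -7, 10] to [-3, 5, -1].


d = √((4+ 3)² + (-7-5)² + (10+ 1)²)
  = √(49 + 144 + 121)
  = √314 = 17.72

17.72


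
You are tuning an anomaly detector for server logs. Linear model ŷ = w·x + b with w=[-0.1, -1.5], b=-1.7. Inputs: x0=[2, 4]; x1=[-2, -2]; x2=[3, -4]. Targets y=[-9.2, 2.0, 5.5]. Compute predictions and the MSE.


ŷ0 = (-0.1)·(2) + (-1.5)·(4) - 1.7 = -7.9
ŷ1 = (-0.1)·(-2) + (-1.5)·(-2) - 1.7 = 1.5
ŷ2 = (-0.1)·(3) + (-1.5)·(-4) - 1.7 = 4.0
errors² = [1.69, 0.25, 2.25]
MSE = 4.1900/3 = 1.3967

1.3967


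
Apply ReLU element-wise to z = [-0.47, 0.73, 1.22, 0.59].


ReLU(-0.47) = max(0, -0.47) = 0.0
ReLU(0.73) = max(0, 0.73) = 0.73
ReLU(1.22) = max(0, 1.22) = 1.22
ReLU(0.59) = max(0, 0.59) = 0.59
result = [0.0, 0.73, 1.22, 0.59]

[0.0, 0.73, 1.22, 0.59]


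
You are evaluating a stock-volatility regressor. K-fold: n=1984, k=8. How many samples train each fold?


Fold size = 1984/8 = 248
Training per fold = 1984 - 248 = 1736

1736


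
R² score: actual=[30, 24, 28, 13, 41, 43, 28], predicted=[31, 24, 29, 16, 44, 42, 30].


ȳ = 29.5714
SS_res = Σ(y-ŷ)² = 25
SS_tot = Σ(y-ȳ)² = 621.71
R² = 1 - SS_res/SS_tot = 1 - 0.0402 = 0.9598

0.9598


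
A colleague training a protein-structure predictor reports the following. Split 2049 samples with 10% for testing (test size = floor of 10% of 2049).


Test = ⌊2049·10/100⌋ = 204
Train = 2049 - 204 = 1845

Train: 1845, Test: 204


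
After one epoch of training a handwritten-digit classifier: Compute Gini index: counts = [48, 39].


Probabilities: [48/87, 39/87] ≈ [0.5517, 0.4483]
Σpᵢ² = (2304 + 1521)/87² = 3825/7569
Gini = 1 - Σpᵢ² = 1 - 3825/7569 = 0.4946

0.4946


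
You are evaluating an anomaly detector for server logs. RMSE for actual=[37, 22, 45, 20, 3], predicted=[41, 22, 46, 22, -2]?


MSE = 46/5 = 9.2
RMSE = √(46/5) = 3.0332

3.0332


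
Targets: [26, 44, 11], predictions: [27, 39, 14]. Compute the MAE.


Absolute errors: |26-27|=1, |44-39|=5, |11-14|=3
Sum = 9
MAE = 9/3 = 3

3


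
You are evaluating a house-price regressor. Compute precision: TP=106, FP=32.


Precision = TP/(TP+FP)
= 106/(106+32)
= 106/138 = 76.81%

76.81%


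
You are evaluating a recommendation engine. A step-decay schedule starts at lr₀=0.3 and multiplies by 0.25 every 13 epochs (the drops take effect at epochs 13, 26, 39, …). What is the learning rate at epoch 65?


n_drops = ⌊65/13⌋ = 5
lr = 0.3·0.25^5 = 0.3·0.0009765625 = 0.00029296875

0.00029296875


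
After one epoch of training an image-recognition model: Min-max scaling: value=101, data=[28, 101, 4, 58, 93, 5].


min=4, max=101
(101-4)/(101-4) = 97/97 = 1.0

1.0


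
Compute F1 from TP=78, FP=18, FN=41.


Precision = 78/96 = 0.8125
Recall = 78/119 = 0.6555
F1 = 2·P·R/(P+R) = 2·TP/(2·TP+FP+FN) = 156/(156+18+41) = 156/215 = 0.7256

0.7256


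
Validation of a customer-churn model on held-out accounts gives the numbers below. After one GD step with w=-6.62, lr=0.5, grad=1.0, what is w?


w_new = w - α·∇
= -6.62 - 0.5·1.0
= -6.62 - 0.5
= -7.12

-7.12


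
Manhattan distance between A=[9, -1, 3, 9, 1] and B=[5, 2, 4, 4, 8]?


d = |9-5| + |-1-2| + |3-4| + |9-4| + |1-8|
  = 4 + 3 + 1 + 5 + 7
  = 20

20


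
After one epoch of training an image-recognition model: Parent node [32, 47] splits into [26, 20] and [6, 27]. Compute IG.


Parent = [32, 47], H_parent = 0.9738
H_left = 0.9877 (n=46), H_right = 0.684 (n=33)
H_children = (46/79)·0.9877 + (33/79)·0.684 = 0.8608
IG = 0.9738 - 0.8608 = 0.113

0.113


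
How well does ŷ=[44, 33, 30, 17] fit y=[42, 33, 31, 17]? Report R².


ȳ = 30.75
SS_res = Σ(y-ŷ)² = 5
SS_tot = Σ(y-ȳ)² = 320.75
R² = 1 - SS_res/SS_tot = 1 - 0.0156 = 0.9844

0.9844


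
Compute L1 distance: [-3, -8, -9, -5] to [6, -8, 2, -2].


d = |-3-6| + |-8+ 8| + |-9-2| + |-5+ 2|
  = 9 + 0 + 11 + 3
  = 23

23


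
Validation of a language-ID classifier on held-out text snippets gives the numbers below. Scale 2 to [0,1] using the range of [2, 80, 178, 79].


min=2, max=178
(2-2)/(178-2) = 0/176 = 0.0

0.0


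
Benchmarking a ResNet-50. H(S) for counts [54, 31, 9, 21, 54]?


Probabilities: [54/169, 31/169, 9/169, 21/169, 54/169] ≈ [0.3195, 0.1834, 0.0533, 0.1243, 0.3195]
H = -((54/169)·log₂(54/169) + (31/169)·log₂(31/169) + (9/169)·log₂(9/169) + (21/169)·log₂(21/169) + (54/169)·log₂(54/169))
  = 2.0998 bits

2.0998 bits


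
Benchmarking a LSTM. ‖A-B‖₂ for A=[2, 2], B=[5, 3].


d = √((2-5)² + (2-3)²)
  = √(9 + 1)
  = √10 = 3.1623

3.1623


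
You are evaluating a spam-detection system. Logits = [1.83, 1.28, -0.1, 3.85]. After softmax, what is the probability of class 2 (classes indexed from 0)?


Exponentials: e^1.83=6.2339, e^1.28=3.5966, e^-0.1=0.9048, e^3.85=46.9931
Sum = 57.7284
Softmax = [0.108, 0.0623, 0.0157, 0.814]
p[2] = 0.9048/57.7284 = 0.0157

0.0157


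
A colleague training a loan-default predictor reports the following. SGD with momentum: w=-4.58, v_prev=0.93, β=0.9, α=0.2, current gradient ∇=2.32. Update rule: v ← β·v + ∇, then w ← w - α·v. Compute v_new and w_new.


v_new = 0.9·0.93 + 2.32 = 0.837 + 2.32 = 3.157
w_new = -4.58 - 0.2·3.157 = -4.58 - 0.6314 = -5.2114

v_new=3.157, w_new=-5.2114


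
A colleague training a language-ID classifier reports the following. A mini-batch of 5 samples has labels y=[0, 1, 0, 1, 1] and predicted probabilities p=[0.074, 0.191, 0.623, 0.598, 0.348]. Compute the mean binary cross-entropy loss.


L[0] = -ln(1-0.074) = -ln(0.926) = 0.0769
L[1] = -ln(0.191) = 1.6555
L[2] = -ln(1-0.623) = -ln(0.377) = 0.9755
L[3] = -ln(0.598) = 0.5142
L[4] = -ln(0.348) = 1.0556
mean = (0.0769 + 1.6555 + 0.9755 + 0.5142 + 1.0556)/5 = 0.8555

0.8555


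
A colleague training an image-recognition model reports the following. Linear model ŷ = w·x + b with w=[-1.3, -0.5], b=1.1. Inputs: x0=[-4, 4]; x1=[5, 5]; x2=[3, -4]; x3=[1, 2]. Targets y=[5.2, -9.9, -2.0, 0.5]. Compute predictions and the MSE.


ŷ0 = (-1.3)·(-4) + (-0.5)·(4) + 1.1 = 4.3
ŷ1 = (-1.3)·(5) + (-0.5)·(5) + 1.1 = -7.9
ŷ2 = (-1.3)·(3) + (-0.5)·(-4) + 1.1 = -0.8
ŷ3 = (-1.3)·(1) + (-0.5)·(2) + 1.1 = -1.2
errors² = [0.81, 4.0, 1.44, 2.89]
MSE = 9.1400/4 = 2.285

2.285


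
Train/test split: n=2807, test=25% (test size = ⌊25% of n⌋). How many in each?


Test = ⌊2807·25/100⌋ = 701
Train = 2807 - 701 = 2106

Train: 2106, Test: 701


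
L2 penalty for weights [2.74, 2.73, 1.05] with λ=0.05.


‖w‖₂² = (2.74)² + (2.73)² + (1.05)²
     = 7.5076 + 7.4529 + 1.1025
     = 16.063
λ·‖w‖₂² = 0.05·16.063 = 0.80315

0.80315


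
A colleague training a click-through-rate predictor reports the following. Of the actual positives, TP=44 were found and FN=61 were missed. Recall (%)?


Recall = TP/(TP+FN)
= 44/(44+61)
= 44/105 = 41.9%

41.9%


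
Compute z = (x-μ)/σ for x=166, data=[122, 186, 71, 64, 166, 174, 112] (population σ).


μ = 127.8571, σ = 45.6084
z = (166 - 127.8571)/45.6084 = 0.8363

0.8363


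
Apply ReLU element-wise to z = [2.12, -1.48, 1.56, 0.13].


ReLU(2.12) = max(0, 2.12) = 2.12
ReLU(-1.48) = max(0, -1.48) = 0.0
ReLU(1.56) = max(0, 1.56) = 1.56
ReLU(0.13) = max(0, 0.13) = 0.13
result = [2.12, 0.0, 1.56, 0.13]

[2.12, 0.0, 1.56, 0.13]


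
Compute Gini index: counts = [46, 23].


Probabilities: [46/69, 23/69] ≈ [0.6667, 0.3333]
Σpᵢ² = (2116 + 529)/69² = 2645/4761
Gini = 1 - Σpᵢ² = 1 - 2645/4761 = 0.4444

0.4444


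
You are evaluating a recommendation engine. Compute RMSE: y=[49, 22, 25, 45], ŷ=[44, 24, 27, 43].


MSE = 37/4 = 9.25
RMSE = √(37/4) = 3.0414

3.0414


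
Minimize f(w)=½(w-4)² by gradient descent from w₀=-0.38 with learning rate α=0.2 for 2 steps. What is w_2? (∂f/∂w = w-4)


step 1: grad = -0.38-4 = -4.38; w = -0.38 - 0.2·(-4.38) = 0.496
step 2: grad = 0.496-4 = -3.504; w = 0.496 - 0.2·(-3.504) = 1.1968

1.1968


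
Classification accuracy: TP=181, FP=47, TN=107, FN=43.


Accuracy = (TP+TN)/(TP+TN+FP+FN)
= (181+107)/(378)
= 288/378 = 76.19%

76.19%


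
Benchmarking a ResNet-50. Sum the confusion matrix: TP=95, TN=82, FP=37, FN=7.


Total = TP + TN + FP + FN
= 95 + 82 + 37 + 7
= 221
(Predicted positive: 132, predicted negative: 89)

221


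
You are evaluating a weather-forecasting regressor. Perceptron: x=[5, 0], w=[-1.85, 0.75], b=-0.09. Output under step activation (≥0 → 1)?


z = (5)·(-1.85) + (0)·(0.75) - 0.09
  = -9.34
step(z) = 0 (z<0)

0


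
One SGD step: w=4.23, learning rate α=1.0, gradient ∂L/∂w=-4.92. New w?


w_new = w - α·∇
= 4.23 - 1.0·-4.92
= 4.23 + 4.92
= 9.15

9.15


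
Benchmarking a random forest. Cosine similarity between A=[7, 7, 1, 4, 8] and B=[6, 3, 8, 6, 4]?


A·B = 7·6 + 7·3 + 1·8 + 4·6 + 8·4 = 127
‖A‖ = √179 = 13.3791, ‖B‖ = √161 = 12.6886
cos = 127/(√179·√161) = 127/√28819 = 0.7481

0.7481


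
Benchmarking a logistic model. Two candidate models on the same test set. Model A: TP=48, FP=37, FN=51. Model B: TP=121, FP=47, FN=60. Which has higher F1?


Model A: P=48/85=0.5647, R=48/99=0.4848, F1=2PR/(P+R)=2TP/(2TP+FP+FN)=96/184=0.5217
Model B: P=121/168=0.7202, R=121/181=0.6685, F1=2PR/(P+R)=2TP/(2TP+FP+FN)=242/349=0.6934
0.5217 < 0.6934 → Model B

Model B


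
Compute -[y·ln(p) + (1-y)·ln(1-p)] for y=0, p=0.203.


BCE = -[y·ln(p) + (1-y)·ln(1-p)]
= -0 - 1·ln(1-0.203)
= -ln(0.797) = 0.2269

0.2269


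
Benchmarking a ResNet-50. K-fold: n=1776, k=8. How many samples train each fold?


Fold size = 1776/8 = 222
Training per fold = 1776 - 222 = 1554

1554


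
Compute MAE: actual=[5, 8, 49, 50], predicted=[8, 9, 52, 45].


Absolute errors: |5-8|=3, |8-9|=1, |49-52|=3, |50-45|=5
Sum = 12
MAE = 12/4 = 3

3


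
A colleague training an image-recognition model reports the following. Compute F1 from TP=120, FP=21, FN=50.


Precision = 120/141 = 0.8511
Recall = 120/170 = 0.7059
F1 = 2·P·R/(P+R) = 2·TP/(2·TP+FP+FN) = 240/(240+21+50) = 240/311 = 0.7717

0.7717


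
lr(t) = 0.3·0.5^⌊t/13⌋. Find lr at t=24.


n_drops = ⌊24/13⌋ = 1
lr = 0.3·0.5^1 = 0.3·0.5 = 0.15

0.15


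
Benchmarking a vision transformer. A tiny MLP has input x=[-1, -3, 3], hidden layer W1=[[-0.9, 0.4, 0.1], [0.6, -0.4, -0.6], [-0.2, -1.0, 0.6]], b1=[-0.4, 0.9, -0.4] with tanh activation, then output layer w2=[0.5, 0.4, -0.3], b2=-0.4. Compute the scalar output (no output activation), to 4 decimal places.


z1[0] = (-0.9)·(-1) + (0.4)·(-3) + (0.1)·(3) - 0.4 = -0.4
z1[1] = (0.6)·(-1) + (-0.4)·(-3) + (-0.6)·(3) + 0.9 = -0.3
z1[2] = (-0.2)·(-1) + (-1.0)·(-3) + (0.6)·(3) - 0.4 = 4.6
h = tanh(z1) = [-0.3799, -0.2913, 0.9998]
output = (0.5)·(-0.3799) + (0.4)·(-0.2913) + (-0.3)·(0.9998) - 0.4 = -1.0064

-1.0064


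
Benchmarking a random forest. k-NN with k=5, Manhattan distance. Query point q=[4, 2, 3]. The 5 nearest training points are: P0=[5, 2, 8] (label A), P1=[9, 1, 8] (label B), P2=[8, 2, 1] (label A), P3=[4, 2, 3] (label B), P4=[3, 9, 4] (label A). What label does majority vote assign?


d(q,P0) = 6  (label A)
d(q,P1) = 11  (label B)
d(q,P2) = 6  (label A)
d(q,P3) = 0  (label B)
d(q,P4) = 9  (label A)
Votes: A=3, B=2
Majority → A

A


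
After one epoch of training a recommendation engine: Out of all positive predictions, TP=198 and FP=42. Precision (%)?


Precision = TP/(TP+FP)
= 198/(198+42)
= 198/240 = 82.5%

82.5%


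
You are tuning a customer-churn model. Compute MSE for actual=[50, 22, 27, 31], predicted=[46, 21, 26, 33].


Squared errors: (50-46)²=16, (22-21)²=1, (27-26)²=1, (31-33)²=4
Sum = 22
MSE = 22/4 = 11/2

11/2


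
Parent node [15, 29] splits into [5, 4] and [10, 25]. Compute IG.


Parent = [15, 29], H_parent = 0.9257
H_left = 0.9911 (n=9), H_right = 0.8631 (n=35)
H_children = (9/44)·0.9911 + (35/44)·0.8631 = 0.8893
IG = 0.9257 - 0.8893 = 0.0364

0.0364


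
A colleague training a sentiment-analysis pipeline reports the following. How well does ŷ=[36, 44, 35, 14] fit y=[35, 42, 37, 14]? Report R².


ȳ = 32
SS_res = Σ(y-ŷ)² = 9
SS_tot = Σ(y-ȳ)² = 458
R² = 1 - SS_res/SS_tot = 1 - 0.0197 = 0.9803

0.9803


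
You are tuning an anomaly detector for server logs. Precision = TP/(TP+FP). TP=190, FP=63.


Precision = TP/(TP+FP)
= 190/(190+63)
= 190/253 = 75.1%

75.1%


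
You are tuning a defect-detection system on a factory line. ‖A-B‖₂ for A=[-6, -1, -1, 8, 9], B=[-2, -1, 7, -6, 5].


d = √((-6+ 2)² + (-1+ 1)² + (-1-7)² + (8+ 6)² + (9-5)²)
  = √(16 + 0 + 64 + 196 + 16)
  = √292 = 17.088

17.088


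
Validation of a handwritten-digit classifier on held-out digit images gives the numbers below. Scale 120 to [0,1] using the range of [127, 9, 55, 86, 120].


min=9, max=127
(120-9)/(127-9) = 111/118 = 0.9407

0.9407


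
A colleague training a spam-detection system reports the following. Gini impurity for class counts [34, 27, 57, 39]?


Probabilities: [34/157, 27/157, 57/157, 39/157] ≈ [0.2166, 0.172, 0.3631, 0.2484]
Σpᵢ² = (1156 + 729 + 3249 + 1521)/157² = 6655/24649
Gini = 1 - Σpᵢ² = 1 - 6655/24649 = 0.73

0.73


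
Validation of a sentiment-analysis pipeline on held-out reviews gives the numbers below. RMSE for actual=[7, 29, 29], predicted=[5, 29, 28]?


MSE = 5/3 = 1.6667
RMSE = √(5/3) = 1.291

1.291


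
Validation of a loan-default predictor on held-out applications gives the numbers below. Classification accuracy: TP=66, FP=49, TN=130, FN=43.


Accuracy = (TP+TN)/(TP+TN+FP+FN)
= (66+130)/(288)
= 196/288 = 68.06%

68.06%


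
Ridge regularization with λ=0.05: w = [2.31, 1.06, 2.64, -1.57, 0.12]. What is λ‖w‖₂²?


‖w‖₂² = (2.31)² + (1.06)² + (2.64)² + (-1.57)² + (0.12)²
     = 5.3361 + 1.1236 + 6.9696 + 2.4649 + 0.0144
     = 15.9086
λ·‖w‖₂² = 0.05·15.9086 = 0.79543

0.79543


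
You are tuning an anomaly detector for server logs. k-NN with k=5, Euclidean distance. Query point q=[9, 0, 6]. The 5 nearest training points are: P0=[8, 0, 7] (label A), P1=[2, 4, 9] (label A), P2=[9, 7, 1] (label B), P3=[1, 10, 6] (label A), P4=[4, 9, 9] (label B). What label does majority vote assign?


d(q,P0) = 1.4142  (label A)
d(q,P1) = 8.6023  (label A)
d(q,P2) = 8.6023  (label B)
d(q,P3) = 12.8062  (label A)
d(q,P4) = 10.7238  (label B)
Votes: A=3, B=2
Majority → A

A


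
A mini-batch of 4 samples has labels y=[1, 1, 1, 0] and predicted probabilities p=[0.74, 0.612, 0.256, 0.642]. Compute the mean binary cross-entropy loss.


L[0] = -ln(0.74) = 0.3011
L[1] = -ln(0.612) = 0.491
L[2] = -ln(0.256) = 1.3626
L[3] = -ln(1-0.642) = -ln(0.358) = 1.0272
mean = (0.3011 + 0.491 + 1.3626 + 1.0272)/4 = 0.7955

0.7955


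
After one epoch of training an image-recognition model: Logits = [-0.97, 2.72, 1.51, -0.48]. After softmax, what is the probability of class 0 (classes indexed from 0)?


Exponentials: e^-0.97=0.3791, e^2.72=15.1803, e^1.51=4.5267, e^-0.48=0.6188
Sum = 20.7049
Softmax = [0.0183, 0.7332, 0.2186, 0.0299]
p[0] = 0.3791/20.7049 = 0.0183

0.0183


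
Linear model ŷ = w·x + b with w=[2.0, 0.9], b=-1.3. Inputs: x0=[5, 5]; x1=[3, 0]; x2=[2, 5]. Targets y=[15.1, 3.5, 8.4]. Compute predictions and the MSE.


ŷ0 = (2.0)·(5) + (0.9)·(5) - 1.3 = 13.2
ŷ1 = (2.0)·(3) + (0.9)·(0) - 1.3 = 4.7
ŷ2 = (2.0)·(2) + (0.9)·(5) - 1.3 = 7.2
errors² = [3.61, 1.44, 1.44]
MSE = 6.4900/3 = 2.1633

2.1633


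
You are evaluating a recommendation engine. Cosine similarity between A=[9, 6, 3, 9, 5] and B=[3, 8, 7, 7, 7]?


A·B = 9·3 + 6·8 + 3·7 + 9·7 + 5·7 = 194
‖A‖ = √232 = 15.2315, ‖B‖ = √220 = 14.8324
cos = 194/(√232·√220) = 194/√51040 = 0.8587

0.8587


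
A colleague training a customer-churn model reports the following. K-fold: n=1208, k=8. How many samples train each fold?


Fold size = 1208/8 = 151
Training per fold = 1208 - 151 = 1057

1057


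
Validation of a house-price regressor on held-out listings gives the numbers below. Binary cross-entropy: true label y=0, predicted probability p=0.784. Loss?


BCE = -[y·ln(p) + (1-y)·ln(1-p)]
= -0 - 1·ln(1-0.784)
= -ln(0.216) = 1.5325

1.5325


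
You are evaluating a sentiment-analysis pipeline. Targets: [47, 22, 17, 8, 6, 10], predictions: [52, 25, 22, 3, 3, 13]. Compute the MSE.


Squared errors: (47-52)²=25, (22-25)²=9, (17-22)²=25, (8-3)²=25, (6-3)²=9, (10-13)²=9
Sum = 102
MSE = 102/6 = 17

17


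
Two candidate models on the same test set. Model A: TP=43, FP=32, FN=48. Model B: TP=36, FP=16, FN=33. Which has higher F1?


Model A: P=43/75=0.5733, R=43/91=0.4725, F1=2PR/(P+R)=2TP/(2TP+FP+FN)=86/166=0.5181
Model B: P=36/52=0.6923, R=36/69=0.5217, F1=2PR/(P+R)=2TP/(2TP+FP+FN)=72/121=0.595
0.5181 < 0.595 → Model B

Model B


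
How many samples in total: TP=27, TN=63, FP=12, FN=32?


Total = TP + TN + FP + FN
= 27 + 63 + 12 + 32
= 134
(Predicted positive: 39, predicted negative: 95)

134


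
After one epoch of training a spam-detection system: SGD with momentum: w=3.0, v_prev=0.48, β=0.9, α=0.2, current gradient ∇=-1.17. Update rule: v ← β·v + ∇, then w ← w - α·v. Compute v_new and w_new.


v_new = 0.9·0.48 - 1.17 = 0.432 - 1.17 = -0.738
w_new = 3.0 - 0.2·-0.738 = 3.0 + 0.1476 = 3.1476

v_new=-0.738, w_new=3.1476


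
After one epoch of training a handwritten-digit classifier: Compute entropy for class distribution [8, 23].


Probabilities: [8/31, 23/31] ≈ [0.2581, 0.7419]
H = -((8/31)·log₂(8/31) + (23/31)·log₂(23/31))
  = 0.8238 bits

0.8238 bits


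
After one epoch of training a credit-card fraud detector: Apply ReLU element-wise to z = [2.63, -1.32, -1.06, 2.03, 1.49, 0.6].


ReLU(2.63) = max(0, 2.63) = 2.63
ReLU(-1.32) = max(0, -1.32) = 0.0
ReLU(-1.06) = max(0, -1.06) = 0.0
ReLU(2.03) = max(0, 2.03) = 2.03
ReLU(1.49) = max(0, 1.49) = 1.49
ReLU(0.6) = max(0, 0.6) = 0.6
result = [2.63, 0.0, 0.0, 2.03, 1.49, 0.6]

[2.63, 0.0, 0.0, 2.03, 1.49, 0.6]


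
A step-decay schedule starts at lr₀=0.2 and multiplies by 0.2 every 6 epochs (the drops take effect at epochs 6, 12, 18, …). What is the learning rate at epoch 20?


n_drops = ⌊20/6⌋ = 3
lr = 0.2·0.2^3 = 0.2·0.008 = 0.0016

0.0016


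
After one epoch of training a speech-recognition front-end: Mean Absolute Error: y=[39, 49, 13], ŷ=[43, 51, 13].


Absolute errors: |39-43|=4, |49-51|=2, |13-13|=0
Sum = 6
MAE = 6/3 = 2

2


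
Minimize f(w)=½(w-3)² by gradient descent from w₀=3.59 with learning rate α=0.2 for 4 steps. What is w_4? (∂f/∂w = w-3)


step 1: grad = 3.59-3 = 0.59; w = 3.59 - 0.2·(0.59) = 3.472
step 2: grad = 3.472-3 = 0.472; w = 3.472 - 0.2·(0.472) = 3.3776
step 3: grad = 3.3776-3 = 0.3776; w = 3.3776 - 0.2·(0.3776) = 3.30208
step 4: grad = 3.30208-3 = 0.30208; w = 3.30208 - 0.2·(0.30208) = 3.241664

3.241664


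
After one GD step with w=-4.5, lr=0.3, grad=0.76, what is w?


w_new = w - α·∇
= -4.5 - 0.3·0.76
= -4.5 - 0.228
= -4.728

-4.728


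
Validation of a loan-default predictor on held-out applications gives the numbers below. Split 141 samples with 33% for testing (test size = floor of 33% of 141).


Test = ⌊141·33/100⌋ = 46
Train = 141 - 46 = 95

Train: 95, Test: 46


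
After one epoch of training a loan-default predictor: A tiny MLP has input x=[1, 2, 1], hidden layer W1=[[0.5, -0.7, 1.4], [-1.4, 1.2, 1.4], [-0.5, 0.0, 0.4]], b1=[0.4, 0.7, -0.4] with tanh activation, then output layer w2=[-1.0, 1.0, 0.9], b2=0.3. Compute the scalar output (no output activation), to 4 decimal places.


z1[0] = (0.5)·(1) + (-0.7)·(2) + (1.4)·(1) + 0.4 = 0.9
z1[1] = (-1.4)·(1) + (1.2)·(2) + (1.4)·(1) + 0.7 = 3.1
z1[2] = (-0.5)·(1) + (0.0)·(2) + (0.4)·(1) - 0.4 = -0.5
h = tanh(z1) = [0.7163, 0.9959, -0.4621]
output = (-1.0)·(0.7163) + (1.0)·(0.9959) + (0.9)·(-0.4621) + 0.3 = 0.1637

0.1637


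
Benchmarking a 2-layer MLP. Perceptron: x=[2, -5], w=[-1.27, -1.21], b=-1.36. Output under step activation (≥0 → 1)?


z = (2)·(-1.27) + (-5)·(-1.21) - 1.36
  = 2.15
step(z) = 1 (z≥0)

1


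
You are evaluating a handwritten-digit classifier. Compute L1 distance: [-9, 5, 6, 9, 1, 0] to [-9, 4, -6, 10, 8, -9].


d = |-9+ 9| + |5-4| + |6+ 6| + |9-10| + |1-8| + |0+ 9|
  = 0 + 1 + 12 + 1 + 7 + 9
  = 30

30


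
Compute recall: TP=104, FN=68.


Recall = TP/(TP+FN)
= 104/(104+68)
= 104/172 = 60.47%

60.47%


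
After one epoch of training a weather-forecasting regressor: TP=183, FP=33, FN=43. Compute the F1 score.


Precision = 183/216 = 0.8472
Recall = 183/226 = 0.8097
F1 = 2·P·R/(P+R) = 2·TP/(2·TP+FP+FN) = 366/(366+33+43) = 366/442 = 0.8281

0.8281


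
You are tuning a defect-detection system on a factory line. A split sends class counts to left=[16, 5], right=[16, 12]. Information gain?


Parent = [32, 17], H_parent = 0.9313
H_left = 0.7919 (n=21), H_right = 0.9852 (n=28)
H_children = (21/49)·0.7919 + (28/49)·0.9852 = 0.9024
IG = 0.9313 - 0.9024 = 0.0289

0.0289


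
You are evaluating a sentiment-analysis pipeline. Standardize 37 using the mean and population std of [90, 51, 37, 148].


μ = 81.5, σ = 43.0262
z = (37 - 81.5)/43.0262 = -1.0343

-1.0343
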